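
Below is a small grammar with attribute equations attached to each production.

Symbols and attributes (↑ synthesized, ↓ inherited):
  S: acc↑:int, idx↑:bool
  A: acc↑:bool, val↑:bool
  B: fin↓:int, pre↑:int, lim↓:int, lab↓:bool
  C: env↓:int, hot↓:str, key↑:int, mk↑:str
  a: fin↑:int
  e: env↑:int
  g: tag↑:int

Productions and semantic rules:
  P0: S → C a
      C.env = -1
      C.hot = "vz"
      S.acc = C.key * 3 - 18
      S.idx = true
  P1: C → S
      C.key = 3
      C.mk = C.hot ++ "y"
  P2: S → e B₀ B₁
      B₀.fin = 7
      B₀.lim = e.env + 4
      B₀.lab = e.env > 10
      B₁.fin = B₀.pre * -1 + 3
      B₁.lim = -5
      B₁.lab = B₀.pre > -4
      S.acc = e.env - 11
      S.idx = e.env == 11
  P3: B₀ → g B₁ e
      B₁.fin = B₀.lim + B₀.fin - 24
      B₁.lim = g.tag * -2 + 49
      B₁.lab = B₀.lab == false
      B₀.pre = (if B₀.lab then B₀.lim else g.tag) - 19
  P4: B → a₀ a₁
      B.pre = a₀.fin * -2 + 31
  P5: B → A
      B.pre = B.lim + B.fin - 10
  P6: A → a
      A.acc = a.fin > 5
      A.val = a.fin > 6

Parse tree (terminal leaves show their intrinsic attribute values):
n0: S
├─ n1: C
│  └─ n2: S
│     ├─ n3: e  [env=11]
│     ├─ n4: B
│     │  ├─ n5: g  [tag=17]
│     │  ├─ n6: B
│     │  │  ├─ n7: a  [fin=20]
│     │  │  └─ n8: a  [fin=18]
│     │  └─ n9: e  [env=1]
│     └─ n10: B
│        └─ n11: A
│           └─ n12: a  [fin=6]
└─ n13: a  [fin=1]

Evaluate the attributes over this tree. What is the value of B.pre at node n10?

-8

1. n1.env = -1  [-1]
2. n1.hot = "vz"  ["vz"]
3. n3.env = 11  [terminal]
4. n4.fin = 7  [7]
5. n4.lim = 15  [e.env + 4]
6. n4.lab = true  [e.env > 10]
7. n5.tag = 17  [terminal]
8. n6.fin = -2  [B₀.lim + B₀.fin - 24]
9. n6.lim = 15  [g.tag * -2 + 49]
10. n6.lab = false  [B₀.lab == false]
11. n7.fin = 20  [terminal]
12. n8.fin = 18  [terminal]
13. n6.pre = -9  [a₀.fin * -2 + 31]
14. n9.env = 1  [terminal]
15. n4.pre = -4  [(if B₀.lab then B₀.lim else g.tag) - 19]
16. n10.fin = 7  [B₀.pre * -1 + 3]
17. n10.lim = -5  [-5]
18. n10.lab = false  [B₀.pre > -4]
19. n12.fin = 6  [terminal]
20. n11.acc = true  [a.fin > 5]
21. n11.val = false  [a.fin > 6]
22. n10.pre = -8  [B.lim + B.fin - 10]
23. n2.acc = 0  [e.env - 11]
24. n2.idx = true  [e.env == 11]
25. n1.key = 3  [3]
26. n1.mk = "vzy"  [C.hot ++ "y"]
27. n13.fin = 1  [terminal]
28. n0.acc = -9  [C.key * 3 - 18]
29. n0.idx = true  [true]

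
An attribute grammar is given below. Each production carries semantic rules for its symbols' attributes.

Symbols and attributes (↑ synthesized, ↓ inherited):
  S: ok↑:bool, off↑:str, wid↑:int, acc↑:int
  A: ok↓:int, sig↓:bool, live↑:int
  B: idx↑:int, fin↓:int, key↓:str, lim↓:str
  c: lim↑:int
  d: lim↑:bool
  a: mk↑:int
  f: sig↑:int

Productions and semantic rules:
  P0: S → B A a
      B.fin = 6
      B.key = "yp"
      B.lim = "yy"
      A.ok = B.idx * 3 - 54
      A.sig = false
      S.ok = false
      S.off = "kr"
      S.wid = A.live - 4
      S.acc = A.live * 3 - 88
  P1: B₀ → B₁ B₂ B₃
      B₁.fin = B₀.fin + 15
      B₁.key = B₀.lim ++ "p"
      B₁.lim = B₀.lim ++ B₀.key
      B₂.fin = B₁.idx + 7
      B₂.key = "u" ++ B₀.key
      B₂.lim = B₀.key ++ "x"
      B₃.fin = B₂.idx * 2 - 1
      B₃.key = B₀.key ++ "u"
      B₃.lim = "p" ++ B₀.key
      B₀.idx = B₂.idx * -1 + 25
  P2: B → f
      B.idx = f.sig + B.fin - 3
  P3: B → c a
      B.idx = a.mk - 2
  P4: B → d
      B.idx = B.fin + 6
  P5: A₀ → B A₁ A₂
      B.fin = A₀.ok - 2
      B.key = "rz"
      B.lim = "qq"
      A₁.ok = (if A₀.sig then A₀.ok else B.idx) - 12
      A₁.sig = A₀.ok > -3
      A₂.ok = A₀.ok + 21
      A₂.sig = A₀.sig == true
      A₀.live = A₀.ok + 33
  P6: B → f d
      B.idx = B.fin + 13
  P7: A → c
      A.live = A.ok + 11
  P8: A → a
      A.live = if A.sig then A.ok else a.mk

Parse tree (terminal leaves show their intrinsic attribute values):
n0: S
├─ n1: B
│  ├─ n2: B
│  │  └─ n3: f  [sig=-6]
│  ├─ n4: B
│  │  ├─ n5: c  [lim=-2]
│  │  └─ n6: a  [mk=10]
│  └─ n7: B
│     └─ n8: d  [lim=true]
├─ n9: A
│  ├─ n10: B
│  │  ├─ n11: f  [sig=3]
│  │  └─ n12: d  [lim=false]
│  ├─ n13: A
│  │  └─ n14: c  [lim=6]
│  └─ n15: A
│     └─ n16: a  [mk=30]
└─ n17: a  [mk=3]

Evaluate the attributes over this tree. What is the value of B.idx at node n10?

1. n1.fin = 6  [6]
2. n1.key = "yp"  ["yp"]
3. n1.lim = "yy"  ["yy"]
4. n2.fin = 21  [B₀.fin + 15]
5. n2.key = "yyp"  [B₀.lim ++ "p"]
6. n2.lim = "yyyp"  [B₀.lim ++ B₀.key]
7. n3.sig = -6  [terminal]
8. n2.idx = 12  [f.sig + B.fin - 3]
9. n4.fin = 19  [B₁.idx + 7]
10. n4.key = "uyp"  ["u" ++ B₀.key]
11. n4.lim = "ypx"  [B₀.key ++ "x"]
12. n5.lim = -2  [terminal]
13. n6.mk = 10  [terminal]
14. n4.idx = 8  [a.mk - 2]
15. n7.fin = 15  [B₂.idx * 2 - 1]
16. n7.key = "ypu"  [B₀.key ++ "u"]
17. n7.lim = "pyp"  ["p" ++ B₀.key]
18. n8.lim = true  [terminal]
19. n7.idx = 21  [B.fin + 6]
20. n1.idx = 17  [B₂.idx * -1 + 25]
21. n9.ok = -3  [B.idx * 3 - 54]
22. n9.sig = false  [false]
23. n10.fin = -5  [A₀.ok - 2]
24. n10.key = "rz"  ["rz"]
25. n10.lim = "qq"  ["qq"]
26. n11.sig = 3  [terminal]
27. n12.lim = false  [terminal]
28. n10.idx = 8  [B.fin + 13]
29. n13.ok = -4  [(if A₀.sig then A₀.ok else B.idx) - 12]
30. n13.sig = false  [A₀.ok > -3]
31. n14.lim = 6  [terminal]
32. n13.live = 7  [A.ok + 11]
33. n15.ok = 18  [A₀.ok + 21]
34. n15.sig = false  [A₀.sig == true]
35. n16.mk = 30  [terminal]
36. n15.live = 30  [if A.sig then A.ok else a.mk]
37. n9.live = 30  [A₀.ok + 33]
38. n17.mk = 3  [terminal]
39. n0.ok = false  [false]
40. n0.off = "kr"  ["kr"]
41. n0.wid = 26  [A.live - 4]
42. n0.acc = 2  [A.live * 3 - 88]

8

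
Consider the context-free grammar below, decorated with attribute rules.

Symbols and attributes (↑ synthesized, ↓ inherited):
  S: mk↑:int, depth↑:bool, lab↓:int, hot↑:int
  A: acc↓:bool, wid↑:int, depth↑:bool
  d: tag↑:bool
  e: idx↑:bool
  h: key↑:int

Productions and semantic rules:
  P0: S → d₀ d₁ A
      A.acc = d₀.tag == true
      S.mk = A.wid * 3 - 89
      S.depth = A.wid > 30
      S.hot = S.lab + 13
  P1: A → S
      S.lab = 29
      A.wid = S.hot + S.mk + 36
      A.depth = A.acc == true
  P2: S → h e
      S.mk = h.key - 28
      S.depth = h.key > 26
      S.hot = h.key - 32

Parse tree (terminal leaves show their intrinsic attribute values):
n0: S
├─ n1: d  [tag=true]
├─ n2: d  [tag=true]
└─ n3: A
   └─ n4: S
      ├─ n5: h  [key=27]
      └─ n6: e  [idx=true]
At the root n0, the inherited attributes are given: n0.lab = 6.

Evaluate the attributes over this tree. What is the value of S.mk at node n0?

1. n0.lab = 6  [given at root]
2. n1.tag = true  [terminal]
3. n2.tag = true  [terminal]
4. n3.acc = true  [d₀.tag == true]
5. n4.lab = 29  [29]
6. n5.key = 27  [terminal]
7. n6.idx = true  [terminal]
8. n4.mk = -1  [h.key - 28]
9. n4.depth = true  [h.key > 26]
10. n4.hot = -5  [h.key - 32]
11. n3.wid = 30  [S.hot + S.mk + 36]
12. n3.depth = true  [A.acc == true]
13. n0.mk = 1  [A.wid * 3 - 89]
14. n0.depth = false  [A.wid > 30]
15. n0.hot = 19  [S.lab + 13]

1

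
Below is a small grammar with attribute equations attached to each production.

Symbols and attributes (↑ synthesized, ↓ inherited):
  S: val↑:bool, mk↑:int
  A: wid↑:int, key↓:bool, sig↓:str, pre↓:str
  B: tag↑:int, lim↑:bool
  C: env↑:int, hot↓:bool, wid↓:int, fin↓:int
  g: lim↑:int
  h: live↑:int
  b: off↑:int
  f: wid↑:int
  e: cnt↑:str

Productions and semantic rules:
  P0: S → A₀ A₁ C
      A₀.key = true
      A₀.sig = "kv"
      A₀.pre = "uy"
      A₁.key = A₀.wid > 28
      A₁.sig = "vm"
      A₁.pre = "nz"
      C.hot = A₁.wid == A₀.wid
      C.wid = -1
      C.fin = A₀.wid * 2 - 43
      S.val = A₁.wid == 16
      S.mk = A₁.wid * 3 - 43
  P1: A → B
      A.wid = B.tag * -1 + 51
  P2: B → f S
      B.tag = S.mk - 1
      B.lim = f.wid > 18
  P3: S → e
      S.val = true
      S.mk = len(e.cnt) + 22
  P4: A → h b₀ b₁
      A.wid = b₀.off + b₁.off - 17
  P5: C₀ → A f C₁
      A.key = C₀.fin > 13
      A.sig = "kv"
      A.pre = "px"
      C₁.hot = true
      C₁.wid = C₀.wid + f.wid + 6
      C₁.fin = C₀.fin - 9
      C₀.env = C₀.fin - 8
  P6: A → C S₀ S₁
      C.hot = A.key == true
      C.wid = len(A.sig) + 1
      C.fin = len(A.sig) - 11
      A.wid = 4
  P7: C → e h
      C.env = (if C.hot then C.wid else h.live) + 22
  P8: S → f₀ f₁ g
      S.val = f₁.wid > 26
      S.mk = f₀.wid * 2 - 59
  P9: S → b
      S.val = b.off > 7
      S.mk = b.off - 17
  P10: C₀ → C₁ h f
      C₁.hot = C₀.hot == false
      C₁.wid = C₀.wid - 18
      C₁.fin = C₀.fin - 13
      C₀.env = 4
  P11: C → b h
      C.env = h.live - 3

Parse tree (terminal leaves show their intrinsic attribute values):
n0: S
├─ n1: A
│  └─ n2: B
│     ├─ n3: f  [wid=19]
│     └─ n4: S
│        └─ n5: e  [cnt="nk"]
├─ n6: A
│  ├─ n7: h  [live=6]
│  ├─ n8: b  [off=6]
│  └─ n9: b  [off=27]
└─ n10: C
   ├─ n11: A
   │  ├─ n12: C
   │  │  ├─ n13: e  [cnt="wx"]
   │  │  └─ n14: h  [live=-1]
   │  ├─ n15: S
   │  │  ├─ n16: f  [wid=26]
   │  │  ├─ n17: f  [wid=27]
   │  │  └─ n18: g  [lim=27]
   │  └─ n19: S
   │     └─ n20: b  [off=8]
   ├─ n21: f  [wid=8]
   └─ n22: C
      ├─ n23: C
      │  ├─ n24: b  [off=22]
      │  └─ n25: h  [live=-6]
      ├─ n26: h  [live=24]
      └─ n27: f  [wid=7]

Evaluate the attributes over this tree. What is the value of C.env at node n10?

1. n1.key = true  [true]
2. n1.sig = "kv"  ["kv"]
3. n1.pre = "uy"  ["uy"]
4. n3.wid = 19  [terminal]
5. n5.cnt = "nk"  [terminal]
6. n4.val = true  [true]
7. n4.mk = 24  [len(e.cnt) + 22]
8. n2.tag = 23  [S.mk - 1]
9. n2.lim = true  [f.wid > 18]
10. n1.wid = 28  [B.tag * -1 + 51]
11. n6.key = false  [A₀.wid > 28]
12. n6.sig = "vm"  ["vm"]
13. n6.pre = "nz"  ["nz"]
14. n7.live = 6  [terminal]
15. n8.off = 6  [terminal]
16. n9.off = 27  [terminal]
17. n6.wid = 16  [b₀.off + b₁.off - 17]
18. n10.hot = false  [A₁.wid == A₀.wid]
19. n10.wid = -1  [-1]
20. n10.fin = 13  [A₀.wid * 2 - 43]
21. n11.key = false  [C₀.fin > 13]
22. n11.sig = "kv"  ["kv"]
23. n11.pre = "px"  ["px"]
24. n12.hot = false  [A.key == true]
25. n12.wid = 3  [len(A.sig) + 1]
26. n12.fin = -9  [len(A.sig) - 11]
27. n13.cnt = "wx"  [terminal]
28. n14.live = -1  [terminal]
29. n12.env = 21  [(if C.hot then C.wid else h.live) + 22]
30. n16.wid = 26  [terminal]
31. n17.wid = 27  [terminal]
32. n18.lim = 27  [terminal]
33. n15.val = true  [f₁.wid > 26]
34. n15.mk = -7  [f₀.wid * 2 - 59]
35. n20.off = 8  [terminal]
36. n19.val = true  [b.off > 7]
37. n19.mk = -9  [b.off - 17]
38. n11.wid = 4  [4]
39. n21.wid = 8  [terminal]
40. n22.hot = true  [true]
41. n22.wid = 13  [C₀.wid + f.wid + 6]
42. n22.fin = 4  [C₀.fin - 9]
43. n23.hot = false  [C₀.hot == false]
44. n23.wid = -5  [C₀.wid - 18]
45. n23.fin = -9  [C₀.fin - 13]
46. n24.off = 22  [terminal]
47. n25.live = -6  [terminal]
48. n23.env = -9  [h.live - 3]
49. n26.live = 24  [terminal]
50. n27.wid = 7  [terminal]
51. n22.env = 4  [4]
52. n10.env = 5  [C₀.fin - 8]
53. n0.val = true  [A₁.wid == 16]
54. n0.mk = 5  [A₁.wid * 3 - 43]

5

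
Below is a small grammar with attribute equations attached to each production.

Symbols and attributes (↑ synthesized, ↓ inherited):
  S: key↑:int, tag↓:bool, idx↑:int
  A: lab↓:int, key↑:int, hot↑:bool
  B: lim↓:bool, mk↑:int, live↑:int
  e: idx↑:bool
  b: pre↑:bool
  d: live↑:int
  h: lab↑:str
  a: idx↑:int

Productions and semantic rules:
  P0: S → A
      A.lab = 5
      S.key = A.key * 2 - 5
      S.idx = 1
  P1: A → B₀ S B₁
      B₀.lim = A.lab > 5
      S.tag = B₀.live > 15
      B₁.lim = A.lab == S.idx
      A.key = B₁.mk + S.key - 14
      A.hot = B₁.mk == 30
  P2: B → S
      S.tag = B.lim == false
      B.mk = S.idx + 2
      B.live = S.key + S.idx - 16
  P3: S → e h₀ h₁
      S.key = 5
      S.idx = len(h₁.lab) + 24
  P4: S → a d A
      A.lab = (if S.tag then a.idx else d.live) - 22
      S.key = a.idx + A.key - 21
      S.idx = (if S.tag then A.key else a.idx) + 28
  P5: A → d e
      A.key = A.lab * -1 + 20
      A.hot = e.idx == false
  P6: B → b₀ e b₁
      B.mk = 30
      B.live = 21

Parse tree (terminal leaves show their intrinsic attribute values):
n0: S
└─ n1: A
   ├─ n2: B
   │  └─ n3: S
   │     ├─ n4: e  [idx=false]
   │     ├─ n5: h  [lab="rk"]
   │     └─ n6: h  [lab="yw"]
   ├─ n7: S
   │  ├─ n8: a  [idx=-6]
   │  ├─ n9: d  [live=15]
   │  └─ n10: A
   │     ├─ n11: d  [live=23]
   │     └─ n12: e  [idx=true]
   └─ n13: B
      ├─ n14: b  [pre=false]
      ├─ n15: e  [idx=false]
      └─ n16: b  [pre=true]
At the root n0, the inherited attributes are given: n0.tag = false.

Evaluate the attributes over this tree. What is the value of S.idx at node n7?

1. n0.tag = false  [given at root]
2. n1.lab = 5  [5]
3. n2.lim = false  [A.lab > 5]
4. n3.tag = true  [B.lim == false]
5. n4.idx = false  [terminal]
6. n5.lab = "rk"  [terminal]
7. n6.lab = "yw"  [terminal]
8. n3.key = 5  [5]
9. n3.idx = 26  [len(h₁.lab) + 24]
10. n2.mk = 28  [S.idx + 2]
11. n2.live = 15  [S.key + S.idx - 16]
12. n7.tag = false  [B₀.live > 15]
13. n8.idx = -6  [terminal]
14. n9.live = 15  [terminal]
15. n10.lab = -7  [(if S.tag then a.idx else d.live) - 22]
16. n11.live = 23  [terminal]
17. n12.idx = true  [terminal]
18. n10.key = 27  [A.lab * -1 + 20]
19. n10.hot = false  [e.idx == false]
20. n7.key = 0  [a.idx + A.key - 21]
21. n7.idx = 22  [(if S.tag then A.key else a.idx) + 28]
22. n13.lim = false  [A.lab == S.idx]
23. n14.pre = false  [terminal]
24. n15.idx = false  [terminal]
25. n16.pre = true  [terminal]
26. n13.mk = 30  [30]
27. n13.live = 21  [21]
28. n1.key = 16  [B₁.mk + S.key - 14]
29. n1.hot = true  [B₁.mk == 30]
30. n0.key = 27  [A.key * 2 - 5]
31. n0.idx = 1  [1]

22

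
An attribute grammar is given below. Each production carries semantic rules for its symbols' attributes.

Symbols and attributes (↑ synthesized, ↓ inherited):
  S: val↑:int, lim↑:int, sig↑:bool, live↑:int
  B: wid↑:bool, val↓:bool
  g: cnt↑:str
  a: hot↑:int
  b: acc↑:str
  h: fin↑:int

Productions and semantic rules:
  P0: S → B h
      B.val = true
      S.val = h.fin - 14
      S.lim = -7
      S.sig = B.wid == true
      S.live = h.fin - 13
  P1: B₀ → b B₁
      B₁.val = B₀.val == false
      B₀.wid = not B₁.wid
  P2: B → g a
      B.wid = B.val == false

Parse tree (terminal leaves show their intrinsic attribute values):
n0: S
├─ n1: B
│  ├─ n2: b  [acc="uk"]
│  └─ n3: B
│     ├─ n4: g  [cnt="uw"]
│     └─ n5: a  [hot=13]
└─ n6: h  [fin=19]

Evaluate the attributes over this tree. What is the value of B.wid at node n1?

1. n1.val = true  [true]
2. n2.acc = "uk"  [terminal]
3. n3.val = false  [B₀.val == false]
4. n4.cnt = "uw"  [terminal]
5. n5.hot = 13  [terminal]
6. n3.wid = true  [B.val == false]
7. n1.wid = false  [not B₁.wid]
8. n6.fin = 19  [terminal]
9. n0.val = 5  [h.fin - 14]
10. n0.lim = -7  [-7]
11. n0.sig = false  [B.wid == true]
12. n0.live = 6  [h.fin - 13]

false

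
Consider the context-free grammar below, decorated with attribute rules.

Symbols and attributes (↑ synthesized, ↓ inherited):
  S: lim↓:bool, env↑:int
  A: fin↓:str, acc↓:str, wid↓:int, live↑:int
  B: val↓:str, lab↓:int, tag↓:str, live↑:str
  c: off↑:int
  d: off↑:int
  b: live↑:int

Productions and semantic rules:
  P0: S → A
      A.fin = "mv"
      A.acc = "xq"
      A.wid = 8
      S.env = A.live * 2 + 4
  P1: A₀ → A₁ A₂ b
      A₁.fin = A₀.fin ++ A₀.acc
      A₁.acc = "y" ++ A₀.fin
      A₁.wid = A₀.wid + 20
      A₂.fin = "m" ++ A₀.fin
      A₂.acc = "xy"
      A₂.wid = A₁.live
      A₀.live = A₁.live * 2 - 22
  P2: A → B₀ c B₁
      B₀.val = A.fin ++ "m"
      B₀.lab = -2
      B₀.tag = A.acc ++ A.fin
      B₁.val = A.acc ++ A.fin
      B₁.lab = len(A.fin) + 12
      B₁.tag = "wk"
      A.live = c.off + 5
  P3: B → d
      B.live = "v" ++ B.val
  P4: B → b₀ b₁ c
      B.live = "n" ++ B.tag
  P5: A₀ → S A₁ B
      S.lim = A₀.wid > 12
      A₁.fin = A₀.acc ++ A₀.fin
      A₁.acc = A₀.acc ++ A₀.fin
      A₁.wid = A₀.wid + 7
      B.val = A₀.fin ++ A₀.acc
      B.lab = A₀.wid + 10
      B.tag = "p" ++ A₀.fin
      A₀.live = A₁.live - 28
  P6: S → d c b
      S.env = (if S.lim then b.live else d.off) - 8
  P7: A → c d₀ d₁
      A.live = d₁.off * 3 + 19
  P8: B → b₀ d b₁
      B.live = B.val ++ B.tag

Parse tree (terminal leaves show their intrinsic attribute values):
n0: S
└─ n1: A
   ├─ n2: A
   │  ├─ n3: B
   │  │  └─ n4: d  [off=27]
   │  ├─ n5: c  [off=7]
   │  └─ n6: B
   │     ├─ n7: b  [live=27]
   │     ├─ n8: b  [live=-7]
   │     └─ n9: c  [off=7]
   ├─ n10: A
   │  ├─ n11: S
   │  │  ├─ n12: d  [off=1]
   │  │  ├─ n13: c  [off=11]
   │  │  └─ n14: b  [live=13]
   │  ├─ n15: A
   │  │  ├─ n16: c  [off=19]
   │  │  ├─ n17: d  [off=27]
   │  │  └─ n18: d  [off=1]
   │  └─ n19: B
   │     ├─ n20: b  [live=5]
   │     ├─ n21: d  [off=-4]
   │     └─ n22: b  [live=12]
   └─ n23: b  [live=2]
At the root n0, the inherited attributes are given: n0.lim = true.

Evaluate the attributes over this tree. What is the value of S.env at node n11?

-7

1. n0.lim = true  [given at root]
2. n1.fin = "mv"  ["mv"]
3. n1.acc = "xq"  ["xq"]
4. n1.wid = 8  [8]
5. n2.fin = "mvxq"  [A₀.fin ++ A₀.acc]
6. n2.acc = "ymv"  ["y" ++ A₀.fin]
7. n2.wid = 28  [A₀.wid + 20]
8. n3.val = "mvxqm"  [A.fin ++ "m"]
9. n3.lab = -2  [-2]
10. n3.tag = "ymvmvxq"  [A.acc ++ A.fin]
11. n4.off = 27  [terminal]
12. n3.live = "vmvxqm"  ["v" ++ B.val]
13. n5.off = 7  [terminal]
14. n6.val = "ymvmvxq"  [A.acc ++ A.fin]
15. n6.lab = 16  [len(A.fin) + 12]
16. n6.tag = "wk"  ["wk"]
17. n7.live = 27  [terminal]
18. n8.live = -7  [terminal]
19. n9.off = 7  [terminal]
20. n6.live = "nwk"  ["n" ++ B.tag]
21. n2.live = 12  [c.off + 5]
22. n10.fin = "mmv"  ["m" ++ A₀.fin]
23. n10.acc = "xy"  ["xy"]
24. n10.wid = 12  [A₁.live]
25. n11.lim = false  [A₀.wid > 12]
26. n12.off = 1  [terminal]
27. n13.off = 11  [terminal]
28. n14.live = 13  [terminal]
29. n11.env = -7  [(if S.lim then b.live else d.off) - 8]
30. n15.fin = "xymmv"  [A₀.acc ++ A₀.fin]
31. n15.acc = "xymmv"  [A₀.acc ++ A₀.fin]
32. n15.wid = 19  [A₀.wid + 7]
33. n16.off = 19  [terminal]
34. n17.off = 27  [terminal]
35. n18.off = 1  [terminal]
36. n15.live = 22  [d₁.off * 3 + 19]
37. n19.val = "mmvxy"  [A₀.fin ++ A₀.acc]
38. n19.lab = 22  [A₀.wid + 10]
39. n19.tag = "pmmv"  ["p" ++ A₀.fin]
40. n20.live = 5  [terminal]
41. n21.off = -4  [terminal]
42. n22.live = 12  [terminal]
43. n19.live = "mmvxypmmv"  [B.val ++ B.tag]
44. n10.live = -6  [A₁.live - 28]
45. n23.live = 2  [terminal]
46. n1.live = 2  [A₁.live * 2 - 22]
47. n0.env = 8  [A.live * 2 + 4]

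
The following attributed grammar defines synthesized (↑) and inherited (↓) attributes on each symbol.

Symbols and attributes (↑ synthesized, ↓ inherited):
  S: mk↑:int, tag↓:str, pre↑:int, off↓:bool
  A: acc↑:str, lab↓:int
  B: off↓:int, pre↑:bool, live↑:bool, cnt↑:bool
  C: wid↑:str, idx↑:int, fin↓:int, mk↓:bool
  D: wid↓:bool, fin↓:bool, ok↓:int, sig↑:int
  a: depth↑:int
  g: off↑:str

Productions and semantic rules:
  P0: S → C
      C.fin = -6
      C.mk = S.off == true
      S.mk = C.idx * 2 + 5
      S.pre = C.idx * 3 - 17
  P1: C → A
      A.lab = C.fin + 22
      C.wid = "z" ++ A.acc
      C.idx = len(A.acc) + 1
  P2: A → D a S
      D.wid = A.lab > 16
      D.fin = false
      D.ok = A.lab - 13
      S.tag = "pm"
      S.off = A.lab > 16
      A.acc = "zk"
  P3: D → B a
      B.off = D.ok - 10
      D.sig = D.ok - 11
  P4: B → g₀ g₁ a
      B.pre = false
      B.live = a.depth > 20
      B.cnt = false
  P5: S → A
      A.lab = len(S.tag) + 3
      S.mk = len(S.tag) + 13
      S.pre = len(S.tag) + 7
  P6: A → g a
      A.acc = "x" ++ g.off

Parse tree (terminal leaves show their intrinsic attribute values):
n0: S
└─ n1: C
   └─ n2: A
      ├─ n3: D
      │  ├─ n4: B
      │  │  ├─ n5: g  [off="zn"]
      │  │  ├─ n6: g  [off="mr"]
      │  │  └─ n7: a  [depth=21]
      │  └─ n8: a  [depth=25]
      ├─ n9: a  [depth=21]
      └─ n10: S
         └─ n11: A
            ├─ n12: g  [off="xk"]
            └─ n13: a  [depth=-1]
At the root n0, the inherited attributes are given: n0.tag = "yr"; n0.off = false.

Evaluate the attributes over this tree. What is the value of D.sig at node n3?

1. n0.tag = "yr"  [given at root]
2. n0.off = false  [given at root]
3. n1.fin = -6  [-6]
4. n1.mk = false  [S.off == true]
5. n2.lab = 16  [C.fin + 22]
6. n3.wid = false  [A.lab > 16]
7. n3.fin = false  [false]
8. n3.ok = 3  [A.lab - 13]
9. n4.off = -7  [D.ok - 10]
10. n5.off = "zn"  [terminal]
11. n6.off = "mr"  [terminal]
12. n7.depth = 21  [terminal]
13. n4.pre = false  [false]
14. n4.live = true  [a.depth > 20]
15. n4.cnt = false  [false]
16. n8.depth = 25  [terminal]
17. n3.sig = -8  [D.ok - 11]
18. n9.depth = 21  [terminal]
19. n10.tag = "pm"  ["pm"]
20. n10.off = false  [A.lab > 16]
21. n11.lab = 5  [len(S.tag) + 3]
22. n12.off = "xk"  [terminal]
23. n13.depth = -1  [terminal]
24. n11.acc = "xxk"  ["x" ++ g.off]
25. n10.mk = 15  [len(S.tag) + 13]
26. n10.pre = 9  [len(S.tag) + 7]
27. n2.acc = "zk"  ["zk"]
28. n1.wid = "zzk"  ["z" ++ A.acc]
29. n1.idx = 3  [len(A.acc) + 1]
30. n0.mk = 11  [C.idx * 2 + 5]
31. n0.pre = -8  [C.idx * 3 - 17]

-8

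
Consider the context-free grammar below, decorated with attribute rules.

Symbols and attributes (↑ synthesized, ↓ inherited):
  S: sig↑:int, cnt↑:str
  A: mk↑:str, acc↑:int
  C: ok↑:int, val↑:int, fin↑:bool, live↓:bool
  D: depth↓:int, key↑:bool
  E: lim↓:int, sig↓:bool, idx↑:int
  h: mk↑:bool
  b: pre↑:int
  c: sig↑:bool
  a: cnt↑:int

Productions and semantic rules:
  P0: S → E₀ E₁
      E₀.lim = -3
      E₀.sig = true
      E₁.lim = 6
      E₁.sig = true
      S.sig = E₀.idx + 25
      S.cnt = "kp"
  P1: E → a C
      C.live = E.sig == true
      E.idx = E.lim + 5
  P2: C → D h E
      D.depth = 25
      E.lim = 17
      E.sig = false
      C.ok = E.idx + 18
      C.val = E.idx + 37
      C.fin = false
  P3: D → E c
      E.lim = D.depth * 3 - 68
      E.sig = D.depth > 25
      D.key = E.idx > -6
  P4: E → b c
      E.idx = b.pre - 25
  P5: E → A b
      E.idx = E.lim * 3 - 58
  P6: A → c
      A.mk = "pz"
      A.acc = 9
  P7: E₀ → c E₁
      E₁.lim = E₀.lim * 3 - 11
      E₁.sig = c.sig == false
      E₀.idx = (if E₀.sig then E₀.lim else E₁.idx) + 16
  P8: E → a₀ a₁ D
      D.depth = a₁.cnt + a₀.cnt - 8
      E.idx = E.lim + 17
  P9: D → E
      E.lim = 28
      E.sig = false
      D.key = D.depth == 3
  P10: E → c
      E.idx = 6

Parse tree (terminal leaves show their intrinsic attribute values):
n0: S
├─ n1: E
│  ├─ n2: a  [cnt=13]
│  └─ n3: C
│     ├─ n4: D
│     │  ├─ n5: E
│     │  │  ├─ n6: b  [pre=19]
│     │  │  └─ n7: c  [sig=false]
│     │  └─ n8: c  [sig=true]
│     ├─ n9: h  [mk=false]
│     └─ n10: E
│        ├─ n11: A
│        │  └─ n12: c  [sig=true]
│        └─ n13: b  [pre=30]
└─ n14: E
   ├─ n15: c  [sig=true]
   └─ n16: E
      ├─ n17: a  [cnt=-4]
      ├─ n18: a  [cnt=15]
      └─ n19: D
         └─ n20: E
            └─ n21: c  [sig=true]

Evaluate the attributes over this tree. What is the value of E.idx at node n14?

22

1. n1.lim = -3  [-3]
2. n1.sig = true  [true]
3. n2.cnt = 13  [terminal]
4. n3.live = true  [E.sig == true]
5. n4.depth = 25  [25]
6. n5.lim = 7  [D.depth * 3 - 68]
7. n5.sig = false  [D.depth > 25]
8. n6.pre = 19  [terminal]
9. n7.sig = false  [terminal]
10. n5.idx = -6  [b.pre - 25]
11. n8.sig = true  [terminal]
12. n4.key = false  [E.idx > -6]
13. n9.mk = false  [terminal]
14. n10.lim = 17  [17]
15. n10.sig = false  [false]
16. n12.sig = true  [terminal]
17. n11.mk = "pz"  ["pz"]
18. n11.acc = 9  [9]
19. n13.pre = 30  [terminal]
20. n10.idx = -7  [E.lim * 3 - 58]
21. n3.ok = 11  [E.idx + 18]
22. n3.val = 30  [E.idx + 37]
23. n3.fin = false  [false]
24. n1.idx = 2  [E.lim + 5]
25. n14.lim = 6  [6]
26. n14.sig = true  [true]
27. n15.sig = true  [terminal]
28. n16.lim = 7  [E₀.lim * 3 - 11]
29. n16.sig = false  [c.sig == false]
30. n17.cnt = -4  [terminal]
31. n18.cnt = 15  [terminal]
32. n19.depth = 3  [a₁.cnt + a₀.cnt - 8]
33. n20.lim = 28  [28]
34. n20.sig = false  [false]
35. n21.sig = true  [terminal]
36. n20.idx = 6  [6]
37. n19.key = true  [D.depth == 3]
38. n16.idx = 24  [E.lim + 17]
39. n14.idx = 22  [(if E₀.sig then E₀.lim else E₁.idx) + 16]
40. n0.sig = 27  [E₀.idx + 25]
41. n0.cnt = "kp"  ["kp"]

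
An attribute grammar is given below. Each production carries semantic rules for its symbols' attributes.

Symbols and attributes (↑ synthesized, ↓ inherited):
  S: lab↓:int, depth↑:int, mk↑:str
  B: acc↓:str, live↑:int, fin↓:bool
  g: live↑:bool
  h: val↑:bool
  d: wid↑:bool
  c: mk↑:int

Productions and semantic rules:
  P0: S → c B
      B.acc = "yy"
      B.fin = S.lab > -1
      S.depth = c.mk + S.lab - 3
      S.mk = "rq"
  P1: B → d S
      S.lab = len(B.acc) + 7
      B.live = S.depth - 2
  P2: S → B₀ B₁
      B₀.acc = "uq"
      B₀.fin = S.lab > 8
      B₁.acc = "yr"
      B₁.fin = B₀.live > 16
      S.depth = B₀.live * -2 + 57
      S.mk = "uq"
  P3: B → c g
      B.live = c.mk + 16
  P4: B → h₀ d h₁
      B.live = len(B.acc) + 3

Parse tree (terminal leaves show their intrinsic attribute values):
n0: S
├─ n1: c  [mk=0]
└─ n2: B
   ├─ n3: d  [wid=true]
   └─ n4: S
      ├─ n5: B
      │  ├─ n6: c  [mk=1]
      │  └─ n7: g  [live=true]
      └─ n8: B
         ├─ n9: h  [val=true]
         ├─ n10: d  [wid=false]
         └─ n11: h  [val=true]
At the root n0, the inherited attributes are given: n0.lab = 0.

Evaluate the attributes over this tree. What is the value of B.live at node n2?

1. n0.lab = 0  [given at root]
2. n1.mk = 0  [terminal]
3. n2.acc = "yy"  ["yy"]
4. n2.fin = true  [S.lab > -1]
5. n3.wid = true  [terminal]
6. n4.lab = 9  [len(B.acc) + 7]
7. n5.acc = "uq"  ["uq"]
8. n5.fin = true  [S.lab > 8]
9. n6.mk = 1  [terminal]
10. n7.live = true  [terminal]
11. n5.live = 17  [c.mk + 16]
12. n8.acc = "yr"  ["yr"]
13. n8.fin = true  [B₀.live > 16]
14. n9.val = true  [terminal]
15. n10.wid = false  [terminal]
16. n11.val = true  [terminal]
17. n8.live = 5  [len(B.acc) + 3]
18. n4.depth = 23  [B₀.live * -2 + 57]
19. n4.mk = "uq"  ["uq"]
20. n2.live = 21  [S.depth - 2]
21. n0.depth = -3  [c.mk + S.lab - 3]
22. n0.mk = "rq"  ["rq"]

21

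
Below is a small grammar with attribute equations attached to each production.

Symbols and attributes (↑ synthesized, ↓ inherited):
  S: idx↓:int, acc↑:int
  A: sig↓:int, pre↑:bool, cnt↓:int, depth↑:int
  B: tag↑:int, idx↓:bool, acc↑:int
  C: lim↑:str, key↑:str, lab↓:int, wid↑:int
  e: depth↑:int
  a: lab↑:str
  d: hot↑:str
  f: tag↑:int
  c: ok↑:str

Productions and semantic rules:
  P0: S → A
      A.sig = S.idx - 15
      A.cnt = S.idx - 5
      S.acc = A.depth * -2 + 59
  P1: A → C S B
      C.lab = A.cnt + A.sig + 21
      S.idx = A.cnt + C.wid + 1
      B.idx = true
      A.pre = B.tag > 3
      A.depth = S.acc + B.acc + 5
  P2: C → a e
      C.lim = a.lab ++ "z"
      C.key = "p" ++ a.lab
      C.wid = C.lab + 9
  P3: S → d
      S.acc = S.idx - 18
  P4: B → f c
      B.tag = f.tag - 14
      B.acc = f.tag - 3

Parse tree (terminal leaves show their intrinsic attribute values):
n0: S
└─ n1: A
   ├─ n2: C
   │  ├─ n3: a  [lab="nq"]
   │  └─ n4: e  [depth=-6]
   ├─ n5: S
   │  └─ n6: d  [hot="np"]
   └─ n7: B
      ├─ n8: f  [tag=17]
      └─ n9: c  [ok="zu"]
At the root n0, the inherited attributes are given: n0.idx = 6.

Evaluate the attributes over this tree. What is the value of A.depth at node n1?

1. n0.idx = 6  [given at root]
2. n1.sig = -9  [S.idx - 15]
3. n1.cnt = 1  [S.idx - 5]
4. n2.lab = 13  [A.cnt + A.sig + 21]
5. n3.lab = "nq"  [terminal]
6. n4.depth = -6  [terminal]
7. n2.lim = "nqz"  [a.lab ++ "z"]
8. n2.key = "pnq"  ["p" ++ a.lab]
9. n2.wid = 22  [C.lab + 9]
10. n5.idx = 24  [A.cnt + C.wid + 1]
11. n6.hot = "np"  [terminal]
12. n5.acc = 6  [S.idx - 18]
13. n7.idx = true  [true]
14. n8.tag = 17  [terminal]
15. n9.ok = "zu"  [terminal]
16. n7.tag = 3  [f.tag - 14]
17. n7.acc = 14  [f.tag - 3]
18. n1.pre = false  [B.tag > 3]
19. n1.depth = 25  [S.acc + B.acc + 5]
20. n0.acc = 9  [A.depth * -2 + 59]

25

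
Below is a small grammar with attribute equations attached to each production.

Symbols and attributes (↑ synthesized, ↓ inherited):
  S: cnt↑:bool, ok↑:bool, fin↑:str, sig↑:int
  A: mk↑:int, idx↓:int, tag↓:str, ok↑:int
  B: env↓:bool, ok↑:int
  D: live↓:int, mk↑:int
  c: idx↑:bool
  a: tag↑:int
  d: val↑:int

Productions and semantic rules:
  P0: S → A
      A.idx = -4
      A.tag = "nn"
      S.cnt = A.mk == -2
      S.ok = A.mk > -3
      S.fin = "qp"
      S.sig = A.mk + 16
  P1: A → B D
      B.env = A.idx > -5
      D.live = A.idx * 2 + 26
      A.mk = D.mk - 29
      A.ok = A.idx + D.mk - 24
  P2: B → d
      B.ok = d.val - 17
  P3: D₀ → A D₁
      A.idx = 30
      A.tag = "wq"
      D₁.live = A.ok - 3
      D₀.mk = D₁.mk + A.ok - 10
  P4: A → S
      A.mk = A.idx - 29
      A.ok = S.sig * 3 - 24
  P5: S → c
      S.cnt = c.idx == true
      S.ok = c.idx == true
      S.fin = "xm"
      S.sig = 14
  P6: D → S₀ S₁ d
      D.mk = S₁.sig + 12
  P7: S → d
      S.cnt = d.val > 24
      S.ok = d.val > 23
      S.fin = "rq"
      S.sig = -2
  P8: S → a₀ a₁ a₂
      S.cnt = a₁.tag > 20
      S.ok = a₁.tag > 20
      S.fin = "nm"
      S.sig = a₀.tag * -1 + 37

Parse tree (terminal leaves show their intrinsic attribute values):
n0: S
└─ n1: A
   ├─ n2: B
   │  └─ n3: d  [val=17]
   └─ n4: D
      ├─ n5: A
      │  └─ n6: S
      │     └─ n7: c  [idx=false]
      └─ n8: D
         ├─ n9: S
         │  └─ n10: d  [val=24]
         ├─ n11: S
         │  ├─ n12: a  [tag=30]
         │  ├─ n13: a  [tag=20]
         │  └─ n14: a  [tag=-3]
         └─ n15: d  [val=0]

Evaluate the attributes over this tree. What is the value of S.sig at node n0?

14

1. n1.idx = -4  [-4]
2. n1.tag = "nn"  ["nn"]
3. n2.env = true  [A.idx > -5]
4. n3.val = 17  [terminal]
5. n2.ok = 0  [d.val - 17]
6. n4.live = 18  [A.idx * 2 + 26]
7. n5.idx = 30  [30]
8. n5.tag = "wq"  ["wq"]
9. n7.idx = false  [terminal]
10. n6.cnt = false  [c.idx == true]
11. n6.ok = false  [c.idx == true]
12. n6.fin = "xm"  ["xm"]
13. n6.sig = 14  [14]
14. n5.mk = 1  [A.idx - 29]
15. n5.ok = 18  [S.sig * 3 - 24]
16. n8.live = 15  [A.ok - 3]
17. n10.val = 24  [terminal]
18. n9.cnt = false  [d.val > 24]
19. n9.ok = true  [d.val > 23]
20. n9.fin = "rq"  ["rq"]
21. n9.sig = -2  [-2]
22. n12.tag = 30  [terminal]
23. n13.tag = 20  [terminal]
24. n14.tag = -3  [terminal]
25. n11.cnt = false  [a₁.tag > 20]
26. n11.ok = false  [a₁.tag > 20]
27. n11.fin = "nm"  ["nm"]
28. n11.sig = 7  [a₀.tag * -1 + 37]
29. n15.val = 0  [terminal]
30. n8.mk = 19  [S₁.sig + 12]
31. n4.mk = 27  [D₁.mk + A.ok - 10]
32. n1.mk = -2  [D.mk - 29]
33. n1.ok = -1  [A.idx + D.mk - 24]
34. n0.cnt = true  [A.mk == -2]
35. n0.ok = true  [A.mk > -3]
36. n0.fin = "qp"  ["qp"]
37. n0.sig = 14  [A.mk + 16]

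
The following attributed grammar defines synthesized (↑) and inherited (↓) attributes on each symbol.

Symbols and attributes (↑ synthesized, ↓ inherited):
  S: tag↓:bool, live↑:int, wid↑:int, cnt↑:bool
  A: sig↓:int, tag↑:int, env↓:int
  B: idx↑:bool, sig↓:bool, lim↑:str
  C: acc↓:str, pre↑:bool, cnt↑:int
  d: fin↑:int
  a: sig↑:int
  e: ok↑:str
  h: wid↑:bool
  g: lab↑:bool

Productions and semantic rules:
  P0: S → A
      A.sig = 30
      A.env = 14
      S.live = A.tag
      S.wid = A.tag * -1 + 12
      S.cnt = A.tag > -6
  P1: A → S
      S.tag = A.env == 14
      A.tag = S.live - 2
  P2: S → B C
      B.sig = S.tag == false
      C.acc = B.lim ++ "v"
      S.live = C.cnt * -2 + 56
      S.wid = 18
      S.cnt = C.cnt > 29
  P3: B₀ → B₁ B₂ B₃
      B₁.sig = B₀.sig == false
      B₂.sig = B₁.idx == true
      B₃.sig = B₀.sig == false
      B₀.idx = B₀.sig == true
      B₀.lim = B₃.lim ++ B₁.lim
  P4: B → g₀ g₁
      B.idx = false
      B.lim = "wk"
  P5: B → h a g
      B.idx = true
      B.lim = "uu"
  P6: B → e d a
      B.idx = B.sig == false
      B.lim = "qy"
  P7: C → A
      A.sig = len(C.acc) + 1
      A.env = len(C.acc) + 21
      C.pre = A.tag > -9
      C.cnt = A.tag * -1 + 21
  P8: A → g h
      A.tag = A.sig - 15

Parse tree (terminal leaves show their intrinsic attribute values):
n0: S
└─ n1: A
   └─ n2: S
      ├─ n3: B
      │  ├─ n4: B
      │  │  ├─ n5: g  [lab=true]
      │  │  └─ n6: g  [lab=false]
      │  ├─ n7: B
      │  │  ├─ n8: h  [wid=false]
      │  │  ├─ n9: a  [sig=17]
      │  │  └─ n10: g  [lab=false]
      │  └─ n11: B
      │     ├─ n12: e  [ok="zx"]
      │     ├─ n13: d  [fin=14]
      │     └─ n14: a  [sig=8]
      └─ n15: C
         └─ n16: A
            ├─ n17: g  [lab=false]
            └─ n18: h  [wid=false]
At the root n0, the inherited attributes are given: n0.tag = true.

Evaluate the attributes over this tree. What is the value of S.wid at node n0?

1. n0.tag = true  [given at root]
2. n1.sig = 30  [30]
3. n1.env = 14  [14]
4. n2.tag = true  [A.env == 14]
5. n3.sig = false  [S.tag == false]
6. n4.sig = true  [B₀.sig == false]
7. n5.lab = true  [terminal]
8. n6.lab = false  [terminal]
9. n4.idx = false  [false]
10. n4.lim = "wk"  ["wk"]
11. n7.sig = false  [B₁.idx == true]
12. n8.wid = false  [terminal]
13. n9.sig = 17  [terminal]
14. n10.lab = false  [terminal]
15. n7.idx = true  [true]
16. n7.lim = "uu"  ["uu"]
17. n11.sig = true  [B₀.sig == false]
18. n12.ok = "zx"  [terminal]
19. n13.fin = 14  [terminal]
20. n14.sig = 8  [terminal]
21. n11.idx = false  [B.sig == false]
22. n11.lim = "qy"  ["qy"]
23. n3.idx = false  [B₀.sig == true]
24. n3.lim = "qywk"  [B₃.lim ++ B₁.lim]
25. n15.acc = "qywkv"  [B.lim ++ "v"]
26. n16.sig = 6  [len(C.acc) + 1]
27. n16.env = 26  [len(C.acc) + 21]
28. n17.lab = false  [terminal]
29. n18.wid = false  [terminal]
30. n16.tag = -9  [A.sig - 15]
31. n15.pre = false  [A.tag > -9]
32. n15.cnt = 30  [A.tag * -1 + 21]
33. n2.live = -4  [C.cnt * -2 + 56]
34. n2.wid = 18  [18]
35. n2.cnt = true  [C.cnt > 29]
36. n1.tag = -6  [S.live - 2]
37. n0.live = -6  [A.tag]
38. n0.wid = 18  [A.tag * -1 + 12]
39. n0.cnt = false  [A.tag > -6]

18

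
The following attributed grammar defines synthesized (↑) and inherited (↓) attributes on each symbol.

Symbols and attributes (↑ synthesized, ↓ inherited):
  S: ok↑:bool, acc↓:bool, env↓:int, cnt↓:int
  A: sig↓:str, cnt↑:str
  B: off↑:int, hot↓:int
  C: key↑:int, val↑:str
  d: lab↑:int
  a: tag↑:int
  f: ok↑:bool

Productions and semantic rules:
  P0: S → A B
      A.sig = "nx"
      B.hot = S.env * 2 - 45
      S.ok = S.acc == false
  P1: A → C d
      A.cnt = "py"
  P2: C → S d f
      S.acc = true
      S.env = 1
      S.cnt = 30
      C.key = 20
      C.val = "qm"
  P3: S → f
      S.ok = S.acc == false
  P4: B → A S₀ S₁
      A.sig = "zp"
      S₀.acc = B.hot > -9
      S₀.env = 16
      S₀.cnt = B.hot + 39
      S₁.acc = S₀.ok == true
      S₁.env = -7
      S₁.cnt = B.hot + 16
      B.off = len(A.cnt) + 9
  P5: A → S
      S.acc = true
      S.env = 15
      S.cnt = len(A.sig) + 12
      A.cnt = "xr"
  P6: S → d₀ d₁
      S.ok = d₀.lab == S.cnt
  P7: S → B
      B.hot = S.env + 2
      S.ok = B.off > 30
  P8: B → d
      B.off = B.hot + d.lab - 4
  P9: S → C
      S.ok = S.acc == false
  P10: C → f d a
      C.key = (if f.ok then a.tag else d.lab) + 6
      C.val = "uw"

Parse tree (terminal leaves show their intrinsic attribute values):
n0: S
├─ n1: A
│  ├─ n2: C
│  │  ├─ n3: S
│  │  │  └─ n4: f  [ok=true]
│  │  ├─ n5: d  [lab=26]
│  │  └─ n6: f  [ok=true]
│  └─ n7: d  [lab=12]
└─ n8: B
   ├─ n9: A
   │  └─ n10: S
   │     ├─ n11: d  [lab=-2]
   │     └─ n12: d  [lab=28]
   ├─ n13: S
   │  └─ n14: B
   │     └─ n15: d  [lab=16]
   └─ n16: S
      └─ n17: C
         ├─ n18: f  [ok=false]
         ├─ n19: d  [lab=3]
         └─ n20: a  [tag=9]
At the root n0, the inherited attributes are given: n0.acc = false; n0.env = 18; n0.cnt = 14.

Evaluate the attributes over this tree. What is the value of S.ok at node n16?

1. n0.acc = false  [given at root]
2. n0.env = 18  [given at root]
3. n0.cnt = 14  [given at root]
4. n1.sig = "nx"  ["nx"]
5. n3.acc = true  [true]
6. n3.env = 1  [1]
7. n3.cnt = 30  [30]
8. n4.ok = true  [terminal]
9. n3.ok = false  [S.acc == false]
10. n5.lab = 26  [terminal]
11. n6.ok = true  [terminal]
12. n2.key = 20  [20]
13. n2.val = "qm"  ["qm"]
14. n7.lab = 12  [terminal]
15. n1.cnt = "py"  ["py"]
16. n8.hot = -9  [S.env * 2 - 45]
17. n9.sig = "zp"  ["zp"]
18. n10.acc = true  [true]
19. n10.env = 15  [15]
20. n10.cnt = 14  [len(A.sig) + 12]
21. n11.lab = -2  [terminal]
22. n12.lab = 28  [terminal]
23. n10.ok = false  [d₀.lab == S.cnt]
24. n9.cnt = "xr"  ["xr"]
25. n13.acc = false  [B.hot > -9]
26. n13.env = 16  [16]
27. n13.cnt = 30  [B.hot + 39]
28. n14.hot = 18  [S.env + 2]
29. n15.lab = 16  [terminal]
30. n14.off = 30  [B.hot + d.lab - 4]
31. n13.ok = false  [B.off > 30]
32. n16.acc = false  [S₀.ok == true]
33. n16.env = -7  [-7]
34. n16.cnt = 7  [B.hot + 16]
35. n18.ok = false  [terminal]
36. n19.lab = 3  [terminal]
37. n20.tag = 9  [terminal]
38. n17.key = 9  [(if f.ok then a.tag else d.lab) + 6]
39. n17.val = "uw"  ["uw"]
40. n16.ok = true  [S.acc == false]
41. n8.off = 11  [len(A.cnt) + 9]
42. n0.ok = true  [S.acc == false]

true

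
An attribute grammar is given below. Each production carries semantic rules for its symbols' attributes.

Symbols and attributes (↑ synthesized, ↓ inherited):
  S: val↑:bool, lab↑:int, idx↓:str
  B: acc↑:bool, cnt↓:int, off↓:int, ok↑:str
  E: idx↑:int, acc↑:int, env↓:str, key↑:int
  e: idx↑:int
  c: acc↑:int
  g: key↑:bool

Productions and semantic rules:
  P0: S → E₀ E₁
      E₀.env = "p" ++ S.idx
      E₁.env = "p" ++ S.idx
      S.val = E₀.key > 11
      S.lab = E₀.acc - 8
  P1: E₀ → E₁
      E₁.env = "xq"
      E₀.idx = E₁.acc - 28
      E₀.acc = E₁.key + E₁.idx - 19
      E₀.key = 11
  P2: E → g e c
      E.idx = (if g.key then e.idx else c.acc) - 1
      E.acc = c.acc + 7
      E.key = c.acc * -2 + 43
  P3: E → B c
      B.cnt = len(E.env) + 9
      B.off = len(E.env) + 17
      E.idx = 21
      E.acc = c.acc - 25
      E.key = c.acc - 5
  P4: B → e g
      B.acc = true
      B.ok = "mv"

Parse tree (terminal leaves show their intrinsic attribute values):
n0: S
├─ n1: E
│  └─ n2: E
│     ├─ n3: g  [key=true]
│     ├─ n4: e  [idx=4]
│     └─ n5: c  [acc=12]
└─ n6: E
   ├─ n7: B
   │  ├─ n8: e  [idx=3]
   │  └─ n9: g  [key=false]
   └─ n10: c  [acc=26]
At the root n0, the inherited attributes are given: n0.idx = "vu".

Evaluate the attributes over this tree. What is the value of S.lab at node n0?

-5

1. n0.idx = "vu"  [given at root]
2. n1.env = "pvu"  ["p" ++ S.idx]
3. n2.env = "xq"  ["xq"]
4. n3.key = true  [terminal]
5. n4.idx = 4  [terminal]
6. n5.acc = 12  [terminal]
7. n2.idx = 3  [(if g.key then e.idx else c.acc) - 1]
8. n2.acc = 19  [c.acc + 7]
9. n2.key = 19  [c.acc * -2 + 43]
10. n1.idx = -9  [E₁.acc - 28]
11. n1.acc = 3  [E₁.key + E₁.idx - 19]
12. n1.key = 11  [11]
13. n6.env = "pvu"  ["p" ++ S.idx]
14. n7.cnt = 12  [len(E.env) + 9]
15. n7.off = 20  [len(E.env) + 17]
16. n8.idx = 3  [terminal]
17. n9.key = false  [terminal]
18. n7.acc = true  [true]
19. n7.ok = "mv"  ["mv"]
20. n10.acc = 26  [terminal]
21. n6.idx = 21  [21]
22. n6.acc = 1  [c.acc - 25]
23. n6.key = 21  [c.acc - 5]
24. n0.val = false  [E₀.key > 11]
25. n0.lab = -5  [E₀.acc - 8]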